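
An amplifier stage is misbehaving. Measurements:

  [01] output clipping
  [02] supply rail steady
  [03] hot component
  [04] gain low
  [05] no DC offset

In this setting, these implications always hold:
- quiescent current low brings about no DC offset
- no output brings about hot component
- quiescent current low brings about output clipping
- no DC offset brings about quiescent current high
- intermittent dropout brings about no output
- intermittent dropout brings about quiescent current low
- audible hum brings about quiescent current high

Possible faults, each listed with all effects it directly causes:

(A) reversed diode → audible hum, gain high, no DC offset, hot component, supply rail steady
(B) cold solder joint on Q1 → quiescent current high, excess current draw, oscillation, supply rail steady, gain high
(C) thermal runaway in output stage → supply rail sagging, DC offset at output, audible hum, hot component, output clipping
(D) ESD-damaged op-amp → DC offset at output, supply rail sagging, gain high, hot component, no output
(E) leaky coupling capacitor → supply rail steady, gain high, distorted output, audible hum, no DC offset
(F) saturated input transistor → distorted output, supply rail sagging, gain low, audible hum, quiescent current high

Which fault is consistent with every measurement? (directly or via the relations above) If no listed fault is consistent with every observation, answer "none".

Testing each hypothesis:
(A) reversed diode — output clipping NO; supply rail steady yes; hot component yes; gain low NO; no DC offset yes
(B) cold solder joint on Q1 — fails on output clipping, hot component, gain low, no DC offset (predicts gain high, not gain low)
(C) thermal runaway in output stage — fails on supply rail steady, gain low, no DC offset (predicts supply rail sagging, not supply rail steady; predicts DC offset at output, not no DC offset)
(D) ESD-damaged op-amp — output clipping NO; supply rail steady NO; hot component yes; gain low NO; no DC offset NO
(E) leaky coupling capacitor — output clipping NO; supply rail steady yes; hot component NO; gain low NO; no DC offset yes
(F) saturated input transistor — output clipping NO; supply rail steady NO; hot component NO; gain low yes; no DC offset NO
No candidate is consistent with all observations.

none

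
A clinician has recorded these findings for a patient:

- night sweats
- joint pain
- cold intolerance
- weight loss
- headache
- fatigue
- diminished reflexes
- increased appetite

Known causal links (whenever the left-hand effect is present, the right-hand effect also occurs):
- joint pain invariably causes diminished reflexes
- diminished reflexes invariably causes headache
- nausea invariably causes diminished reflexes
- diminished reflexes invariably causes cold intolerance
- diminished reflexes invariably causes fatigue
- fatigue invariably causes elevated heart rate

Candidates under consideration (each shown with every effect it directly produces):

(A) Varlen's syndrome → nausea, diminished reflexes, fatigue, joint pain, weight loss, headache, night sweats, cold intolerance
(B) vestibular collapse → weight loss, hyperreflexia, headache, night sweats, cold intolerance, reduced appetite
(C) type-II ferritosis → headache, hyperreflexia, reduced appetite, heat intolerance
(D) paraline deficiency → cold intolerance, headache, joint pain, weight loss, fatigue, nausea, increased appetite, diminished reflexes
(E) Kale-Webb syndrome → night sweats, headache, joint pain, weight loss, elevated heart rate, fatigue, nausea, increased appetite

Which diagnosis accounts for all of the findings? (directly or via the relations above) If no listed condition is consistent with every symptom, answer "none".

Testing each hypothesis:
(A) Varlen's syndrome — does not account for increased appetite
(B) vestibular collapse — night sweats ✓; joint pain ✗; cold intolerance ✓; weight loss ✓; headache ✓; fatigue ✗; diminished reflexes ✗; increased appetite ✗
(C) type-II ferritosis — night sweats ✗; joint pain ✗; cold intolerance ✗; weight loss ✗; headache ✓; fatigue ✗; diminished reflexes ✗; increased appetite ✗
(D) paraline deficiency — does not account for night sweats
(E) Kale-Webb syndrome — accounts for every observation (cold intolerance via joint pain → diminished reflexes → cold intolerance)
(E) alone accounts for all the evidence.

E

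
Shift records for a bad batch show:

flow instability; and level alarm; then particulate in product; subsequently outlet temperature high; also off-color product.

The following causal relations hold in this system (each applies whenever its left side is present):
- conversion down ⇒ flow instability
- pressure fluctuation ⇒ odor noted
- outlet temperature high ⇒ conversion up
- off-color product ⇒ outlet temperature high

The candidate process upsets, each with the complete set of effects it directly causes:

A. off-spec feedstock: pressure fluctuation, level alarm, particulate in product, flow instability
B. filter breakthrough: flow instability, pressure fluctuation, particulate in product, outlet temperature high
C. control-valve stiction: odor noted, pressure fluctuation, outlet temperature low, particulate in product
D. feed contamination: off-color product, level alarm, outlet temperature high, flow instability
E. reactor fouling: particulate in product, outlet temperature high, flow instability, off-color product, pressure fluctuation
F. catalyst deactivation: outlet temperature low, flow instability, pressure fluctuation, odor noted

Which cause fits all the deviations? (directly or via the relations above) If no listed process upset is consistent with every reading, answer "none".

none

Testing each hypothesis:
(A) off-spec feedstock — flow instability yes; level alarm yes; particulate in product yes; outlet temperature high NO; off-color product NO
(B) filter breakthrough — does not account for level alarm, off-color product
(C) control-valve stiction — fails on flow instability, level alarm, outlet temperature high, off-color product (predicts outlet temperature low, not outlet temperature high)
(D) feed contamination — does not account for particulate in product
(E) reactor fouling — flow instability yes; level alarm NO; particulate in product yes; outlet temperature high yes; off-color product yes
(F) catalyst deactivation — flow instability yes; level alarm NO; particulate in product NO; outlet temperature high NO; off-color product NO
Every candidate fails on at least one observation.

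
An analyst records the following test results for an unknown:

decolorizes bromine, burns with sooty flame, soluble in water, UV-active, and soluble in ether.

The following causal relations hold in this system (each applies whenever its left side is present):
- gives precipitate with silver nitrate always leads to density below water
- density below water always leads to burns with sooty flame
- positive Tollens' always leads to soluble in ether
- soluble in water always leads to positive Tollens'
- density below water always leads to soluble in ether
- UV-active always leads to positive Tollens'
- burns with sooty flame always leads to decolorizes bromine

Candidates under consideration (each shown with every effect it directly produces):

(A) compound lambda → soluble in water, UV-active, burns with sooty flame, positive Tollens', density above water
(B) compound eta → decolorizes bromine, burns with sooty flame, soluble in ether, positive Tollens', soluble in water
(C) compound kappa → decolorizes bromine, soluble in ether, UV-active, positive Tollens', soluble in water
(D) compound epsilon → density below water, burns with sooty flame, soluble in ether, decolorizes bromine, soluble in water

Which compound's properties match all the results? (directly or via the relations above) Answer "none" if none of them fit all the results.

A

For each candidate, compare predicted effects to what was observed:
(A) compound lambda — decolorizes bromine yes (by burns with sooty flame → decolorizes bromine); burns with sooty flame yes; soluble in water yes; UV-active yes; soluble in ether yes (by positive Tollens' → soluble in ether)
(B) compound eta — decolorizes bromine yes; burns with sooty flame yes; soluble in water yes; UV-active NO; soluble in ether yes
(C) compound kappa — decolorizes bromine yes; burns with sooty flame NO; soluble in water yes; UV-active yes; soluble in ether yes
(D) compound epsilon — does not account for UV-active
(A) is the only candidate with no mismatches.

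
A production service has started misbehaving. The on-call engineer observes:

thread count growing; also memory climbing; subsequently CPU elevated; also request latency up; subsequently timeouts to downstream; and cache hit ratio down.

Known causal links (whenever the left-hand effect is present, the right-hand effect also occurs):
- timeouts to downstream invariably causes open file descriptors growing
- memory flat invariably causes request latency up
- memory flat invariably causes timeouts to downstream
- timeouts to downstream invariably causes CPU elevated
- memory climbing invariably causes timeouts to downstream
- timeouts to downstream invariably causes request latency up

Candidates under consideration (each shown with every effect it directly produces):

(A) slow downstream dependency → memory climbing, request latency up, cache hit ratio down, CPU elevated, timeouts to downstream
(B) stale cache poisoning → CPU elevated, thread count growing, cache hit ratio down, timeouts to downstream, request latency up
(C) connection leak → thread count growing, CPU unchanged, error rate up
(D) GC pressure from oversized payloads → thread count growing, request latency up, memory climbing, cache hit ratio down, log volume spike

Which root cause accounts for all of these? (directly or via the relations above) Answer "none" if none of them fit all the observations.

Testing each hypothesis:
(A) slow downstream dependency — does not account for thread count growing
(B) stale cache poisoning — does not account for memory climbing
(C) connection leak — thread count growing match; memory climbing miss; CPU elevated miss; request latency up miss; timeouts to downstream miss; cache hit ratio down miss
(D) GC pressure from oversized payloads — accounts for every observation (CPU elevated via memory climbing → timeouts to downstream → CPU elevated)
Only (D) is consistent with every observation.

D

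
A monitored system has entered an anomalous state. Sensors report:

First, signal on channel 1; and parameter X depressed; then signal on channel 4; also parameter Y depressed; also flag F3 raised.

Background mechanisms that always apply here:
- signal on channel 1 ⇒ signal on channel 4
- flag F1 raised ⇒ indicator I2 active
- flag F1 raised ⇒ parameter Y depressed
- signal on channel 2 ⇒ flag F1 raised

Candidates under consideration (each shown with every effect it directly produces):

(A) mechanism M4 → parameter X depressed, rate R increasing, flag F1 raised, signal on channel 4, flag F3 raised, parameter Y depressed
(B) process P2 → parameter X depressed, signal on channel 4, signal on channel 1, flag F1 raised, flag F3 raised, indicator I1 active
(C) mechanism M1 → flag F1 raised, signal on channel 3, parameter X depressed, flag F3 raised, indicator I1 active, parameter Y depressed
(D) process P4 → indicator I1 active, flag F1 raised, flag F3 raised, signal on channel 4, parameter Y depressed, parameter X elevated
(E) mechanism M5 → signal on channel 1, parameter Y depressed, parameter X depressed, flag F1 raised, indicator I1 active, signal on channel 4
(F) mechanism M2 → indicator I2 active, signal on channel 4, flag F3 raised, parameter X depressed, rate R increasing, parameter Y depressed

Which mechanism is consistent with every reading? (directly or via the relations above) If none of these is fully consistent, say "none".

B

Checking each candidate against the observations:
(A) mechanism M4 — does not account for signal on channel 1
(B) process P2 — accounts for every observation (parameter Y depressed by flag F1 raised → parameter Y depressed)
(C) mechanism M1 — signal on channel 1 -; parameter X depressed +; signal on channel 4 -; parameter Y depressed +; flag F3 raised +
(D) process P4 — signal on channel 1 -; parameter X depressed -; signal on channel 4 +; parameter Y depressed +; flag F3 raised +
(E) mechanism M5 — does not account for flag F3 raised
(F) mechanism M2 — does not account for signal on channel 1
Only (B) is consistent with every observation.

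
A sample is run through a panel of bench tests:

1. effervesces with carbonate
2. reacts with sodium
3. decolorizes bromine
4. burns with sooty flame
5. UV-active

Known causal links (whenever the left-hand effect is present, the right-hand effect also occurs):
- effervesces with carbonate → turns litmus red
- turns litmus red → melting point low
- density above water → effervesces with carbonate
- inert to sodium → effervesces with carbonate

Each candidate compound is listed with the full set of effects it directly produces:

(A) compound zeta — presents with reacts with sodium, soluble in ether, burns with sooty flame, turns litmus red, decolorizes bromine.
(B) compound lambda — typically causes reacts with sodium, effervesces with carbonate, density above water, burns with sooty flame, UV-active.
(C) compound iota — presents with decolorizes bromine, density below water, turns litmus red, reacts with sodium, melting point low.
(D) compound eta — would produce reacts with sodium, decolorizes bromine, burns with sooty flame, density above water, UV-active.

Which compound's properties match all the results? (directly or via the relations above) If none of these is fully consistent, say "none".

D

Testing each hypothesis:
(A) compound zeta — does not account for effervesces with carbonate, UV-active
(B) compound lambda — does not account for decolorizes bromine
(C) compound iota — effervesces with carbonate miss; reacts with sodium match; decolorizes bromine match; burns with sooty flame miss; UV-active miss
(D) compound eta — accounts for every observation (effervesces with carbonate by density above water → effervesces with carbonate)
(D) is the only candidate with no mismatches.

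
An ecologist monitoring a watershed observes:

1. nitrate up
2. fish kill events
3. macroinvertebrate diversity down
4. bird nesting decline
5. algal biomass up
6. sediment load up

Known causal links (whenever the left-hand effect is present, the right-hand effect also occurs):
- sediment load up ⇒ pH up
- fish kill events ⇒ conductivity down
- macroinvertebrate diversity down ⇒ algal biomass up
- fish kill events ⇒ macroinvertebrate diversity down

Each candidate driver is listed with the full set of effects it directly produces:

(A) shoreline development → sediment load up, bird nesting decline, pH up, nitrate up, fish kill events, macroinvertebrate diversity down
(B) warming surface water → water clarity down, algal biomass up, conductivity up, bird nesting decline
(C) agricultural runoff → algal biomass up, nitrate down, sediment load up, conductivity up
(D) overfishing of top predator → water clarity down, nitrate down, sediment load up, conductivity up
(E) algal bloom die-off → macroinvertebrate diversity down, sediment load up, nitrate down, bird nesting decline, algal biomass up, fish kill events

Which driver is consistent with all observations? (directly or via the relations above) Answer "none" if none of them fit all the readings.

Checking each candidate against the observations:
(A) shoreline development — accounts for every observation (algal biomass up through macroinvertebrate diversity down → algal biomass up)
(B) warming surface water — does not account for nitrate up, fish kill events, macroinvertebrate diversity down, sediment load up
(C) agricultural runoff — nitrate up -; fish kill events -; macroinvertebrate diversity down -; bird nesting decline -; algal biomass up +; sediment load up +
(D) overfishing of top predator — fails on nitrate up, fish kill events, macroinvertebrate diversity down, bird nesting decline, algal biomass up (predicts nitrate down, not nitrate up)
(E) algal bloom die-off — fails on nitrate up (predicts nitrate down, not nitrate up)
(A) is the only candidate with no mismatches.

A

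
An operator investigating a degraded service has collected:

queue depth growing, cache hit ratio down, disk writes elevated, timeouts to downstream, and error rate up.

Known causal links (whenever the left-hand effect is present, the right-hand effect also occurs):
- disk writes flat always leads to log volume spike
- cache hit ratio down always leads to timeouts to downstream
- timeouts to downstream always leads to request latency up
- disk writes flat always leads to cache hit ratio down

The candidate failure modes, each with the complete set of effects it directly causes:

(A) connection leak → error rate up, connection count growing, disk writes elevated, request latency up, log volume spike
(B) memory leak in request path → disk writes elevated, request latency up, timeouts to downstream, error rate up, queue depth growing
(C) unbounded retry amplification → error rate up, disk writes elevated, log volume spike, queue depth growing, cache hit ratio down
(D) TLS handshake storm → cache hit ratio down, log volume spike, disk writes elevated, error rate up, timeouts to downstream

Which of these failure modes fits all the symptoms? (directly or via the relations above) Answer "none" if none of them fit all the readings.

C

Testing each hypothesis:
(A) connection leak — queue depth growing ✗; cache hit ratio down ✗; disk writes elevated ✓; timeouts to downstream ✗; error rate up ✓
(B) memory leak in request path — queue depth growing ✓; cache hit ratio down ✗; disk writes elevated ✓; timeouts to downstream ✓; error rate up ✓
(C) unbounded retry amplification — queue depth growing ✓; cache hit ratio down ✓; disk writes elevated ✓; timeouts to downstream ✓ (by cache hit ratio down → timeouts to downstream); error rate up ✓
(D) TLS handshake storm — does not account for queue depth growing
Only (C) is consistent with every observation.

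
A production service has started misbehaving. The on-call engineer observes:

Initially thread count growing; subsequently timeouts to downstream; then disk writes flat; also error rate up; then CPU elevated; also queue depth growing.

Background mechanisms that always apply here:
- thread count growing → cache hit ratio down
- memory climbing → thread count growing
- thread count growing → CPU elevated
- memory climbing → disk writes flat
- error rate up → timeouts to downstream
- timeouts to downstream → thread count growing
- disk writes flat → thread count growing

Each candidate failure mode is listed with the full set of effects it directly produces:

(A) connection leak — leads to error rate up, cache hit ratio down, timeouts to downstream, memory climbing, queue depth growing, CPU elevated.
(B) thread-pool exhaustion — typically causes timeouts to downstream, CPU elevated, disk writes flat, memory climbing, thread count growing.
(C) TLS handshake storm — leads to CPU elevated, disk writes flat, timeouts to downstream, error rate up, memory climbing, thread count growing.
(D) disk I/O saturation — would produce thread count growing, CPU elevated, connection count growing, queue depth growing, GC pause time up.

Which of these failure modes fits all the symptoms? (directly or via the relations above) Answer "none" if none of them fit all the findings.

A

Checking each candidate against the observations:
(A) connection leak — accounts for every observation (thread count growing by memory climbing → thread count growing)
(B) thread-pool exhaustion — does not account for error rate up, queue depth growing
(C) TLS handshake storm — does not account for queue depth growing
(D) disk I/O saturation — does not account for timeouts to downstream, disk writes flat, error rate up
Only (A) is consistent with every observation.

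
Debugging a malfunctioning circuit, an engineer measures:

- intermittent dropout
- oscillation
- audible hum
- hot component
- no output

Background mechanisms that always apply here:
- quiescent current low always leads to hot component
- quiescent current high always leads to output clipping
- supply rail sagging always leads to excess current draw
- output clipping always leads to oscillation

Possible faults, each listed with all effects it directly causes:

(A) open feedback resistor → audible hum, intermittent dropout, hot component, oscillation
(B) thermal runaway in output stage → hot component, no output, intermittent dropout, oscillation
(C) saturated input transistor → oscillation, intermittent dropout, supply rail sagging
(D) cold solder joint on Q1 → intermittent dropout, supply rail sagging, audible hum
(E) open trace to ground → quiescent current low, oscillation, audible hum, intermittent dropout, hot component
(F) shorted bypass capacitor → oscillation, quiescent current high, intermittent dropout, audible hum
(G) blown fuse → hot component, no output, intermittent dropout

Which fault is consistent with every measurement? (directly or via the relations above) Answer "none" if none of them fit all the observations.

For each candidate, compare predicted effects to what was observed:
(A) open feedback resistor — intermittent dropout ✓; oscillation ✓; audible hum ✓; hot component ✓; no output ✗
(B) thermal runaway in output stage — does not account for audible hum
(C) saturated input transistor — does not account for audible hum, hot component, no output
(D) cold solder joint on Q1 — intermittent dropout ✓; oscillation ✗; audible hum ✓; hot component ✗; no output ✗
(E) open trace to ground — intermittent dropout ✓; oscillation ✓; audible hum ✓; hot component ✓; no output ✗
(F) shorted bypass capacitor — does not account for hot component, no output
(G) blown fuse — intermittent dropout ✓; oscillation ✗; audible hum ✗; hot component ✓; no output ✓
Every candidate fails on at least one observation.

none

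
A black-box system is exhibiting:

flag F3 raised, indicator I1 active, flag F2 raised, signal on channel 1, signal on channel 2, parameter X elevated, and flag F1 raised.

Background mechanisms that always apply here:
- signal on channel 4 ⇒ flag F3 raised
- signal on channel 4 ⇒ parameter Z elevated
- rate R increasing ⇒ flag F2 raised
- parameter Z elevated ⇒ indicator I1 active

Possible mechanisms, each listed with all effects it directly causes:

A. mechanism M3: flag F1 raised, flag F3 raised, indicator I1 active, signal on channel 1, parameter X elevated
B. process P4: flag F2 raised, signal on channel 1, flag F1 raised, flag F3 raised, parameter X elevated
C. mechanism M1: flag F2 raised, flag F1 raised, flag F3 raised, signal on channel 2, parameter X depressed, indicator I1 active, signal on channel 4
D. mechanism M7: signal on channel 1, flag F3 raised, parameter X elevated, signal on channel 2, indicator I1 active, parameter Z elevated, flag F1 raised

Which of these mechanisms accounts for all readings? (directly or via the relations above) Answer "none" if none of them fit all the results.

none

Testing each hypothesis:
(A) mechanism M3 — flag F3 raised +; indicator I1 active +; flag F2 raised -; signal on channel 1 +; signal on channel 2 -; parameter X elevated +; flag F1 raised +
(B) process P4 — flag F3 raised +; indicator I1 active -; flag F2 raised +; signal on channel 1 +; signal on channel 2 -; parameter X elevated +; flag F1 raised +
(C) mechanism M1 — flag F3 raised +; indicator I1 active +; flag F2 raised +; signal on channel 1 -; signal on channel 2 +; parameter X elevated -; flag F1 raised +
(D) mechanism M7 — flag F3 raised +; indicator I1 active +; flag F2 raised -; signal on channel 1 +; signal on channel 2 +; parameter X elevated +; flag F1 raised +
No candidate is consistent with all observations.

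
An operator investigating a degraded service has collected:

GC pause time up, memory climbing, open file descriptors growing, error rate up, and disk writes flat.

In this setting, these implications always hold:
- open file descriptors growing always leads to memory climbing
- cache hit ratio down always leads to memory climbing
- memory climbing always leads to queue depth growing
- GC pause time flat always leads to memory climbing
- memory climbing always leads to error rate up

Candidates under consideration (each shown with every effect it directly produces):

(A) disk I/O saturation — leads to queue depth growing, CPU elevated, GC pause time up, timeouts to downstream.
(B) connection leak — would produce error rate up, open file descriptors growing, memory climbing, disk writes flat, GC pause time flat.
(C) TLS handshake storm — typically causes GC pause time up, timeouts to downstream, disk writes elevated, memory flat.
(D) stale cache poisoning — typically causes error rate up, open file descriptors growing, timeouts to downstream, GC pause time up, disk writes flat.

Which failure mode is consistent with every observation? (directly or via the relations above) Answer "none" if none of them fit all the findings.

D

Testing each hypothesis:
(A) disk I/O saturation — does not account for memory climbing, open file descriptors growing, error rate up, disk writes flat
(B) connection leak — fails on GC pause time up (predicts GC pause time flat, not GC pause time up)
(C) TLS handshake storm — fails on memory climbing, open file descriptors growing, error rate up, disk writes flat (predicts memory flat, not memory climbing; predicts disk writes elevated, not disk writes flat)
(D) stale cache poisoning — GC pause time up ✓; memory climbing ✓ (via open file descriptors growing → memory climbing); open file descriptors growing ✓; error rate up ✓; disk writes flat ✓
(D) alone accounts for all the evidence.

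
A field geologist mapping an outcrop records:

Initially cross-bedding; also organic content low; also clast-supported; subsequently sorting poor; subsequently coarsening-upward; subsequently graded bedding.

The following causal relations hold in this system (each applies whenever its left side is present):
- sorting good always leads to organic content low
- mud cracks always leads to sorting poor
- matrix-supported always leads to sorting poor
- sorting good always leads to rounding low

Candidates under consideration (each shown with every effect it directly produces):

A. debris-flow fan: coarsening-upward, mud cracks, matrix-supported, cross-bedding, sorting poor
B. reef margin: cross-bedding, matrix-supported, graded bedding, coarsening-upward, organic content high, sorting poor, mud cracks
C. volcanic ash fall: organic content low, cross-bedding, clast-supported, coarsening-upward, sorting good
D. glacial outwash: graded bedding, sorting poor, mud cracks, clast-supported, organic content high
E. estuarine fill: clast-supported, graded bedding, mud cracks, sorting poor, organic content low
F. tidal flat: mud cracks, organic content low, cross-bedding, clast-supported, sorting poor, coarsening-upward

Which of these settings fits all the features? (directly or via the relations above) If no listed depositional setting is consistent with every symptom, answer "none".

Checking each candidate against the observations:
(A) debris-flow fan — fails on organic content low, clast-supported, graded bedding (predicts matrix-supported, not clast-supported)
(B) reef margin — cross-bedding ✓; organic content low ✗; clast-supported ✗; sorting poor ✓; coarsening-upward ✓; graded bedding ✓
(C) volcanic ash fall — fails on sorting poor, graded bedding (predicts sorting good, not sorting poor)
(D) glacial outwash — fails on cross-bedding, organic content low, coarsening-upward (predicts organic content high, not organic content low)
(E) estuarine fill — does not account for cross-bedding, coarsening-upward
(F) tidal flat — cross-bedding ✓; organic content low ✓; clast-supported ✓; sorting poor ✓; coarsening-upward ✓; graded bedding ✗
None of the listed candidates fits everything.

none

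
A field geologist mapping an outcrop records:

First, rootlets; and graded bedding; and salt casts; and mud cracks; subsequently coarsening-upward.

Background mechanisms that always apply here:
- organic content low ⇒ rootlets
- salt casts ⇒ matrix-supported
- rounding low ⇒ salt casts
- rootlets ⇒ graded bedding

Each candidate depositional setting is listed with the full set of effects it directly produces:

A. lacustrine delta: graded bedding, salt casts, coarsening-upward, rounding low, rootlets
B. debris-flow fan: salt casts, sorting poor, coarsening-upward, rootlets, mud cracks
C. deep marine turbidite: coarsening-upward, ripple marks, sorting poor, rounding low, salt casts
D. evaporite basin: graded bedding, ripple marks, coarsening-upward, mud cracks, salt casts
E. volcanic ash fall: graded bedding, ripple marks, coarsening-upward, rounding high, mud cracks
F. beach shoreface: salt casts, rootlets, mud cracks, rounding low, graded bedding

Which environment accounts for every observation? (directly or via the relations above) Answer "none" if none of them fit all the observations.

Per-candidate check:
(A) lacustrine delta — rootlets +; graded bedding +; salt casts +; mud cracks -; coarsening-upward +
(B) debris-flow fan — rootlets +; graded bedding + (via rootlets → graded bedding); salt casts +; mud cracks +; coarsening-upward +
(C) deep marine turbidite — rootlets -; graded bedding -; salt casts +; mud cracks -; coarsening-upward +
(D) evaporite basin — does not account for rootlets
(E) volcanic ash fall — does not account for rootlets, salt casts
(F) beach shoreface — does not account for coarsening-upward
(B) alone accounts for all the evidence.

B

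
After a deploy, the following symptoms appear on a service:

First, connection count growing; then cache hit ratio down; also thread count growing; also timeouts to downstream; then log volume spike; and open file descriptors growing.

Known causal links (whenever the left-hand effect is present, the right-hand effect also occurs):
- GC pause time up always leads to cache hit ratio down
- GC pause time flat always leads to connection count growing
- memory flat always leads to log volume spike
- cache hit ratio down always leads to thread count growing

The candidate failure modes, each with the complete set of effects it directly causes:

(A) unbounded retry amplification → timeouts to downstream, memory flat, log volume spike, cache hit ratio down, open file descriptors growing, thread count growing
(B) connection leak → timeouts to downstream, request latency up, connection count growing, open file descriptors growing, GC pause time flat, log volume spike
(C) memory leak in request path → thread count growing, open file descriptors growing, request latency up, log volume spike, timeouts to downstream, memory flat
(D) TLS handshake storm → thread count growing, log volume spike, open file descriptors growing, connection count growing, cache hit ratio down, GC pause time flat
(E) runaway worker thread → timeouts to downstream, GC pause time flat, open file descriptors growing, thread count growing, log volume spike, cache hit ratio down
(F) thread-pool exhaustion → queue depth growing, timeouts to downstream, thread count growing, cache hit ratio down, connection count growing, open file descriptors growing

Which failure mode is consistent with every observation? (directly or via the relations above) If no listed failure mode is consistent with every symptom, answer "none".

Testing each hypothesis:
(A) unbounded retry amplification — connection count growing NO; cache hit ratio down yes; thread count growing yes; timeouts to downstream yes; log volume spike yes; open file descriptors growing yes
(B) connection leak — connection count growing yes; cache hit ratio down NO; thread count growing NO; timeouts to downstream yes; log volume spike yes; open file descriptors growing yes
(C) memory leak in request path — does not account for connection count growing, cache hit ratio down
(D) TLS handshake storm — connection count growing yes; cache hit ratio down yes; thread count growing yes; timeouts to downstream NO; log volume spike yes; open file descriptors growing yes
(E) runaway worker thread — connection count growing yes (by GC pause time flat → connection count growing); cache hit ratio down yes; thread count growing yes; timeouts to downstream yes; log volume spike yes; open file descriptors growing yes
(F) thread-pool exhaustion — does not account for log volume spike
(E) alone accounts for all the evidence.

E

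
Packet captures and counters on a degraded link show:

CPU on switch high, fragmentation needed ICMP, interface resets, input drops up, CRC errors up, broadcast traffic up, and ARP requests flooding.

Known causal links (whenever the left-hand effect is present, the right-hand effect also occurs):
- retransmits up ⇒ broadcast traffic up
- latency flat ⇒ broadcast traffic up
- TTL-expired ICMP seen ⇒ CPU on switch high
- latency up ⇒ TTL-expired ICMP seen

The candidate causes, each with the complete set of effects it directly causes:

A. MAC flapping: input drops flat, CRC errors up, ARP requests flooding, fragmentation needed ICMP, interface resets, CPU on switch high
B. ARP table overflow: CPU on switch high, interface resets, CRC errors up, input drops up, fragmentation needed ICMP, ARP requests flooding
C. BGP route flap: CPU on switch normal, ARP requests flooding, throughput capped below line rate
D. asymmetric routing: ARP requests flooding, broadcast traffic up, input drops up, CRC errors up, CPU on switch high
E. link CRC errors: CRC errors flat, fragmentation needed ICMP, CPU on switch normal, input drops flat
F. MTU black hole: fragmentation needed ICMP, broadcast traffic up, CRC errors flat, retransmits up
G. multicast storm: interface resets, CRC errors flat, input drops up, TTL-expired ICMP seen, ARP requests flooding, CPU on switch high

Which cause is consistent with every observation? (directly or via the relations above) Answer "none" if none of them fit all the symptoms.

Testing each hypothesis:
(A) MAC flapping — CPU on switch high match; fragmentation needed ICMP match; interface resets match; input drops up miss; CRC errors up match; broadcast traffic up miss; ARP requests flooding match
(B) ARP table overflow — CPU on switch high match; fragmentation needed ICMP match; interface resets match; input drops up match; CRC errors up match; broadcast traffic up miss; ARP requests flooding match
(C) BGP route flap — CPU on switch high miss; fragmentation needed ICMP miss; interface resets miss; input drops up miss; CRC errors up miss; broadcast traffic up miss; ARP requests flooding match
(D) asymmetric routing — CPU on switch high match; fragmentation needed ICMP miss; interface resets miss; input drops up match; CRC errors up match; broadcast traffic up match; ARP requests flooding match
(E) link CRC errors — fails on CPU on switch high, interface resets, input drops up, CRC errors up, broadcast traffic up, ARP requests flooding (predicts CPU on switch normal, not CPU on switch high; predicts input drops flat, not input drops up; predicts CRC errors flat, not CRC errors up)
(F) MTU black hole — fails on CPU on switch high, interface resets, input drops up, CRC errors up, ARP requests flooding (predicts CRC errors flat, not CRC errors up)
(G) multicast storm — CPU on switch high match; fragmentation needed ICMP miss; interface resets match; input drops up match; CRC errors up miss; broadcast traffic up miss; ARP requests flooding match
No candidate is consistent with all observations.

none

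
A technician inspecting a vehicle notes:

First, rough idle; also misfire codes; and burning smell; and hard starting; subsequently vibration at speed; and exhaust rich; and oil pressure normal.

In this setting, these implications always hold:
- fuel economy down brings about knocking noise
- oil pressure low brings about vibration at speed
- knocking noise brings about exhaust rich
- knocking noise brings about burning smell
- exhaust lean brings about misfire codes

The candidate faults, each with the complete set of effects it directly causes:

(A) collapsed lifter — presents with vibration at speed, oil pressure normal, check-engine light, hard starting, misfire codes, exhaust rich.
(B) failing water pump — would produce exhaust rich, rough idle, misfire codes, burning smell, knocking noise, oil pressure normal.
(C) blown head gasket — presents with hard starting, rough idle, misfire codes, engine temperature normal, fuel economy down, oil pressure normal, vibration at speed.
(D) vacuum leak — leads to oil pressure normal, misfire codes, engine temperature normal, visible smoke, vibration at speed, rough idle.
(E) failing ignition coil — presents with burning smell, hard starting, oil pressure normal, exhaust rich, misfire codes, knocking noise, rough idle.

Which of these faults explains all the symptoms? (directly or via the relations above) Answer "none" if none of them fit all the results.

Checking each candidate against the observations:
(A) collapsed lifter — rough idle miss; misfire codes match; burning smell miss; hard starting match; vibration at speed match; exhaust rich match; oil pressure normal match
(B) failing water pump — rough idle match; misfire codes match; burning smell match; hard starting miss; vibration at speed miss; exhaust rich match; oil pressure normal match
(C) blown head gasket — accounts for every observation (burning smell by fuel economy down → knocking noise → burning smell)
(D) vacuum leak — does not account for burning smell, hard starting, exhaust rich
(E) failing ignition coil — does not account for vibration at speed
(C) is the only candidate with no mismatches.

C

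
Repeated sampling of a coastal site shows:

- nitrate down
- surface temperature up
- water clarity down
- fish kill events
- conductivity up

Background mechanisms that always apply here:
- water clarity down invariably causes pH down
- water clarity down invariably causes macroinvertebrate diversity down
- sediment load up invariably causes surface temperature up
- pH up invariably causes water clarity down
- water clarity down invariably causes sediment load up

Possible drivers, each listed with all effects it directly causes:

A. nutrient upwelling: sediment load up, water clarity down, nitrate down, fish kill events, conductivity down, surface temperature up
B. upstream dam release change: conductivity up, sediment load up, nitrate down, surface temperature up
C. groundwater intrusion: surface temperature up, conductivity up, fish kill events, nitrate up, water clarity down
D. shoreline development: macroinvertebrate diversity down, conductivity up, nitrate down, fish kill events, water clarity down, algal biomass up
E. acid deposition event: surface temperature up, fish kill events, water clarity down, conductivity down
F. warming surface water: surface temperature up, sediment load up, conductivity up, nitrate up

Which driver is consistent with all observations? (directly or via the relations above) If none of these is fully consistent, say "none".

D

Checking each candidate against the observations:
(A) nutrient upwelling — fails on conductivity up (predicts conductivity down, not conductivity up)
(B) upstream dam release change — does not account for water clarity down, fish kill events
(C) groundwater intrusion — nitrate down NO; surface temperature up yes; water clarity down yes; fish kill events yes; conductivity up yes
(D) shoreline development — nitrate down yes; surface temperature up yes (via water clarity down → sediment load up → surface temperature up); water clarity down yes; fish kill events yes; conductivity up yes
(E) acid deposition event — fails on nitrate down, conductivity up (predicts conductivity down, not conductivity up)
(F) warming surface water — nitrate down NO; surface temperature up yes; water clarity down NO; fish kill events NO; conductivity up yes
(D) alone accounts for all the evidence.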